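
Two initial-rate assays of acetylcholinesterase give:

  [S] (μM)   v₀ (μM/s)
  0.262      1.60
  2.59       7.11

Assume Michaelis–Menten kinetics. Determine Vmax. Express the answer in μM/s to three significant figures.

11.6 μM/s

In reciprocal form, 1/v = (Km/Vmax)·(1/[S]) + 1/Vmax. The two points give (1/[S], 1/v) = (3.817, 0.6250) and (0.3861, 0.1406).
Slope = (0.6250 − 0.1406)/(3.817 − 0.3861) = 0.1412; intercept = 0.6250 − 0.1412×3.817 = 0.08614.
Vmax = 1/intercept = 11.6 μM/s; Km = slope × Vmax = 0.1412 × 11.6 = 1.64 μM.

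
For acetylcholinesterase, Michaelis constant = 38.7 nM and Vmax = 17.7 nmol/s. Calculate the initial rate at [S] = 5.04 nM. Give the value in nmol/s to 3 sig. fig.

[S]/(Km+[S]) = 5.04/43.74 = 0.1152, the fractional saturation.
v = 0.1152 × Vmax = 0.1152 × 17.7 = 2.04 nmol/s.

2.04 nmol/s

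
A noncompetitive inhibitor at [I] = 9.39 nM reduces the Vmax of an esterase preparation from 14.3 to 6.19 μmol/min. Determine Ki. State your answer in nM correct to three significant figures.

7.17 nM

Noncompetitive: Vmax,app = Vmax/α with α = 1 + [I]/Ki.
α = Vmax/Vmax,app = 14.3/6.19 = 2.310.
Ki = [I]/(α − 1) = 9.39/1.310 = 7.17 nM.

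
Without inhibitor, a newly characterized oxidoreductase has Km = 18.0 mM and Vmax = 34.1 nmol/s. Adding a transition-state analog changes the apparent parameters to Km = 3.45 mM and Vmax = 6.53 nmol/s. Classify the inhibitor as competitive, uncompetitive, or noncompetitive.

uncompetitive

Both Km and Vmax decrease by the same factor (~5.22-fold) — characteristic of uncompetitive inhibition.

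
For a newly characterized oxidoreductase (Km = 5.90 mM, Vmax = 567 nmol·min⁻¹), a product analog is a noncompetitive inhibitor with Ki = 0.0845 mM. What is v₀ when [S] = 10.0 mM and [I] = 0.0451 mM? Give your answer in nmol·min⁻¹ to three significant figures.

α = 1 + [I]/Ki = 1 + 0.0451/0.0845 = 1.534.
For a noncompetitive inhibitor, Vmax is reduced to Vmax/α while Km is unchanged: Km,app = 5.90 mM, Vmax,app = 370 nmol·min⁻¹.
v = Vmax,app·[S]/(Km,app + [S]) = 370 × 10.0/(5.90 + 10.0) = 233 nmol·min⁻¹.

233 nmol·min⁻¹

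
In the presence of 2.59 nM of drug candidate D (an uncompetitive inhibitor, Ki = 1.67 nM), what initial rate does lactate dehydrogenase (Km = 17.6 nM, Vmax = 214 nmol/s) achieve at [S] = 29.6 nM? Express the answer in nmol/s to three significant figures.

68.0 nmol/s

α = 1 + [I]/Ki = 1 + 2.59/1.67 = 2.551.
For an uncompetitive inhibitor, both parameters are divided by α, giving Vmax/α and Km/α: Km,app = 6.90 nM, Vmax,app = 83.9 nmol/s.
v = Vmax,app·[S]/(Km,app + [S]) = 83.9 × 29.6/(6.90 + 29.6) = 68.0 nmol/s.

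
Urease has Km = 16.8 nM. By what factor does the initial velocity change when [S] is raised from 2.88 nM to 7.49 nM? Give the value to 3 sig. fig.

2.11

The fractional saturations are [S]/(Km+[S]) = 2.88/19.68 = 0.1463 and 7.49/24.29 = 0.3084.
v₂/v₁ is just their ratio: 0.3084/0.1463 = 2.11.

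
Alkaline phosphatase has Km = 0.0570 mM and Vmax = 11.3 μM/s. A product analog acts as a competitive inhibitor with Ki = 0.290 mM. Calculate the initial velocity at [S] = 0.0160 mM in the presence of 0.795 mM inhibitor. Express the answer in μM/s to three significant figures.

0.789 μM/s

α = 1 + [I]/Ki = 1 + 0.795/0.290 = 3.741.
For a competitive inhibitor, Vmax is unchanged and the apparent Km becomes α·Km: Km,app = 0.213 mM, Vmax,app = 11.3 μM/s.
v = Vmax,app·[S]/(Km,app + [S]) = 11.3 × 0.0160/(0.213 + 0.0160) = 0.789 μM/s.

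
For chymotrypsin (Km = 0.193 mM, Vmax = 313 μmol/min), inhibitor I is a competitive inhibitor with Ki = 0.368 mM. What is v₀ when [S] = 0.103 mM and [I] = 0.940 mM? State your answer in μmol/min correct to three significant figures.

With α = 1 + [I]/Ki = 1 + 0.940/0.368 = 3.554, the competitive rate law is v = Vmax[S] / (αKm + [S]).
v = 313×0.103 / (3.554×0.193 + 0.103) = 32.24/0.7890 = 40.9 μmol/min.

40.9 μmol/min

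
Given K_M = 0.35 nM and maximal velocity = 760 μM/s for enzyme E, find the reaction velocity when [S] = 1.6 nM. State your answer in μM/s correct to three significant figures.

v = Vmax·[S]/(Km + [S]) = 760 × 1.6 / (0.35 + 1.6)
  = 1216 / 1.950 = 624 μM/s.

624 μM/s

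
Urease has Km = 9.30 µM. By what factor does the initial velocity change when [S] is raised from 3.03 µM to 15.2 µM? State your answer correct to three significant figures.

The fractional saturations are [S]/(Km+[S]) = 3.03/12.33 = 0.2457 and 15.2/24.50 = 0.6204.
v₂/v₁ is just their ratio: 0.6204/0.2457 = 2.52.

2.52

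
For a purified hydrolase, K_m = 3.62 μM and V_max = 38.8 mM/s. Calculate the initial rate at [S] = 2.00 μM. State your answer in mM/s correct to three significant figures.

v = Vmax·[S]/(Km + [S]) = 38.8 × 2.00 / (3.62 + 2.00)
  = 77.60 / 5.620 = 13.8 mM/s.

13.8 mM/s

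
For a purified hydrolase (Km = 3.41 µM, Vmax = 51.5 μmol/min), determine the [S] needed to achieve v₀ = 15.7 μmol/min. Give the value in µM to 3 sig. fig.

1.50 µM

Rearranging v = Vmax[S]/(Km+[S]) gives [S] = Km·v/(Vmax − v).
[S] = 3.41 × 15.7 / (51.5 − 15.7) = 53.54/35.80 = 1.50 µM.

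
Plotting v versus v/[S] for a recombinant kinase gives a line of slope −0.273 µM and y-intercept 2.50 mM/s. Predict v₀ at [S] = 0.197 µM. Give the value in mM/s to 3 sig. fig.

In the Eadie–Hofstee form v = Vmax − Km·(v/[S]), the slope is −Km and the intercept is Vmax, so Km = 0.273 µM and Vmax = 2.50 mM/s.
v = 2.50 × 0.197/(0.273 + 0.197) = 1.05 mM/s.

1.05 mM/s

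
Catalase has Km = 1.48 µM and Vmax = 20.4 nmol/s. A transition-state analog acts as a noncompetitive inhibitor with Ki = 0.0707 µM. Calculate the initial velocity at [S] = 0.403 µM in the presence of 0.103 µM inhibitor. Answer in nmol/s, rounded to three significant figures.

1.78 nmol/s

With α = 1 + [I]/Ki = 1 + 0.103/0.0707 = 2.457, the noncompetitive rate law is v = (Vmax/α)·[S] / (Km + [S]).
v = (20.4/2.457)×0.403 / (1.48 + 0.403) = 3.346/1.883 = 1.78 nmol/s.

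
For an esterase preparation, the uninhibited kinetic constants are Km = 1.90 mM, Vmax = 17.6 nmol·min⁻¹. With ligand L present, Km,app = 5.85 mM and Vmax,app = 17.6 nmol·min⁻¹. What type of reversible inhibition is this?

Km increases (1.90 → 5.85 mM) while Vmax is unchanged — the hallmark of competitive inhibition.

competitive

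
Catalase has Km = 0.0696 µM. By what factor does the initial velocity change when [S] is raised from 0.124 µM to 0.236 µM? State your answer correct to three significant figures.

1.21

Since Vmax cancels, v₂/v₁ = [S]₂(Km+[S]₁) / [S]₁(Km+[S]₂).
= 0.236×(0.0696+0.124) / (0.124×(0.0696+0.236)) = 0.04569/0.03789 = 1.21.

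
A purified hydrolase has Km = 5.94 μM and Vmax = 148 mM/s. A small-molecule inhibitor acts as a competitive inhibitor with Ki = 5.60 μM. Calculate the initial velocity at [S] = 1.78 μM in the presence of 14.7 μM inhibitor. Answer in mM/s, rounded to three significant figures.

11.3 mM/s

With α = 1 + [I]/Ki = 1 + 14.7/5.60 = 3.625, the competitive rate law is v = Vmax[S] / (αKm + [S]).
v = 148×1.78 / (3.625×5.94 + 1.78) = 263.4/23.31 = 11.3 mM/s.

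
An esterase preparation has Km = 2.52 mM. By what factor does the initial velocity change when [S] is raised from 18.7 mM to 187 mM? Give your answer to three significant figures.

1.12

The fractional saturations are [S]/(Km+[S]) = 18.7/21.22 = 0.8812 and 187/189.5 = 0.9867.
v₂/v₁ is just their ratio: 0.9867/0.8812 = 1.12.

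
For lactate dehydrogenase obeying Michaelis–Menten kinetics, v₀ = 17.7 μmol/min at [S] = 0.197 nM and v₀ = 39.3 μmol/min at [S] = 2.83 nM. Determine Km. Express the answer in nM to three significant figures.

From v = Vmax[S]/(Km+[S]), each point gives Vmax = v(Km+[S])/[S].
Equating: 17.7(Km+0.197)/0.197 = 39.3(Km+2.83)/2.83.
89.85·Km + 17.7 = 13.89·Km + 39.3, so (89.85 − 13.89)·Km = 39.3 − 17.7.
Km = 21.60/75.96 = 0.284 nM; then Vmax = 17.7(0.284+0.197)/0.197 = 43.2 μmol/min.

0.284 nM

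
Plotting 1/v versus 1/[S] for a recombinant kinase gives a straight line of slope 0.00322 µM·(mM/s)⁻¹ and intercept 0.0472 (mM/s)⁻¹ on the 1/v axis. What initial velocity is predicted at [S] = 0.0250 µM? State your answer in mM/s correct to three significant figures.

The y-intercept is 1/Vmax, so Vmax = 1/0.0472 = 21.2 mM/s.
The slope is Km/Vmax, so Km = 0.00322 × 21.2 = 0.0682 µM.
Then v = 21.2 × 0.0250/(0.0682 + 0.0250) = 5.68 mM/s.

5.68 mM/s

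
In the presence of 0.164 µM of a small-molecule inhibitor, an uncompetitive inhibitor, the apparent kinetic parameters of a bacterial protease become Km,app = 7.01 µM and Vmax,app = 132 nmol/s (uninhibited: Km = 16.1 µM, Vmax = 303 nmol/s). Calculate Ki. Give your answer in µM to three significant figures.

Uncompetitive: Vmax,app = Vmax/α (and Km,app = Km/α) with α = 1 + [I]/Ki.
α = Vmax/Vmax,app = 303/132 = 2.295.
Since α = 1 + [I]/Ki, [I]/Ki = 2.295 − 1 = 1.295 and Ki = 0.164/1.295 = 0.127 µM.

0.127 µM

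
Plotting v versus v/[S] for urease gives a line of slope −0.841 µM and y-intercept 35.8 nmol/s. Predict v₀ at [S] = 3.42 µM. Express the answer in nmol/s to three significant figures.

In the Eadie–Hofstee form v = Vmax − Km·(v/[S]), the slope is −Km and the intercept is Vmax, so Km = 0.841 µM and Vmax = 35.8 nmol/s.
v = 35.8 × 3.42/(0.841 + 3.42) = 28.7 nmol/s.

28.7 nmol/s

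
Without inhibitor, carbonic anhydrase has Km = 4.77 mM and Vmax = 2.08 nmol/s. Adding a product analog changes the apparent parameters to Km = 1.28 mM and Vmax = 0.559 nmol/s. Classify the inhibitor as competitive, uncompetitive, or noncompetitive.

uncompetitive

Both Km and Vmax decrease by the same factor (~3.72-fold) — characteristic of uncompetitive inhibition.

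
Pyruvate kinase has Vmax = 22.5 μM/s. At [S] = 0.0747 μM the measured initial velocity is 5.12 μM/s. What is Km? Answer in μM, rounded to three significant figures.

0.254 μM

From v = Vmax[S]/(Km+[S]), Km = [S](Vmax − v)/v.
Km = 0.0747 × (22.5 − 5.12) / 5.12 = 1.298/5.12 = 0.254 μM.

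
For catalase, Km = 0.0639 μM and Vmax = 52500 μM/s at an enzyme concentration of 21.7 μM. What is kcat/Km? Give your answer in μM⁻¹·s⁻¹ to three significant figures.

kcat = Vmax/[E]total = 52500/21.7 = 2420 s⁻¹.
kcat/Km = 2420/0.0639 = 37900 μM⁻¹·s⁻¹.

37900 μM⁻¹·s⁻¹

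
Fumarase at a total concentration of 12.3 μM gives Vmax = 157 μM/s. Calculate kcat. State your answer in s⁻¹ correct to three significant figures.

kcat = Vmax/[E]total = 157 μM/s / 12.3 μM = 12.8 s⁻¹.

12.8 s⁻¹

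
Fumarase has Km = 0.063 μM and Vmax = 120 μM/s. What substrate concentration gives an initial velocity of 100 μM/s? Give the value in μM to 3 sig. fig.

The required fractional saturation is v/Vmax = 100/120 = 0.8333.
Then [S]/(Km+[S]) = 0.8333 ⇒ [S] = 0.063 × 0.8333/(1 − 0.8333) = 0.315 μM.

0.315 μM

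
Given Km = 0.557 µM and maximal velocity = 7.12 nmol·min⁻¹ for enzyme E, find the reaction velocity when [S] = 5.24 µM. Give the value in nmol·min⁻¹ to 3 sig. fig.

6.44 nmol·min⁻¹

v = Vmax·[S]/(Km + [S]) = 7.12 × 5.24 / (0.557 + 5.24)
  = 37.31 / 5.797 = 6.44 nmol·min⁻¹.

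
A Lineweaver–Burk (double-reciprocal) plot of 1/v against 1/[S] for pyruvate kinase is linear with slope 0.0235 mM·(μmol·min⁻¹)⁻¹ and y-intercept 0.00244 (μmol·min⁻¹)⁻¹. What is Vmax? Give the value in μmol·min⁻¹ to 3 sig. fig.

The y-intercept of a Lineweaver–Burk plot equals 1/Vmax, so Vmax = 1/0.00244 = 410 μmol·min⁻¹.

410 μmol·min⁻¹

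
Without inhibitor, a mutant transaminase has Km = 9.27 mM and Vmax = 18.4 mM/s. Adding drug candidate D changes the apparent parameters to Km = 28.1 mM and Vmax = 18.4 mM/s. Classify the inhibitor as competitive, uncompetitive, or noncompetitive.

Km increases (9.27 → 28.1 mM) while Vmax is unchanged — the hallmark of competitive inhibition.

competitive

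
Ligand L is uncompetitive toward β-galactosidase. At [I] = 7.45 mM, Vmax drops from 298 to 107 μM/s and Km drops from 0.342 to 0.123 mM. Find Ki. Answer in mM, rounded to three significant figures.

Uncompetitive: Vmax,app = Vmax/α (and Km,app = Km/α) with α = 1 + [I]/Ki.
α = Vmax/Vmax,app = 298/107 = 2.785.
Ki = [I]/(α − 1) = 7.45/1.785 = 4.17 mM.

4.17 mM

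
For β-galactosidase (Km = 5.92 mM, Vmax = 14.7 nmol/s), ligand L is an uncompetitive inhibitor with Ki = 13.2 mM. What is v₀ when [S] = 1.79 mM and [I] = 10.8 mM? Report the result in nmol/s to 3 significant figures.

With α = 1 + [I]/Ki = 1 + 10.8/13.2 = 1.818, the uncompetitive rate law is v = (Vmax/α)·[S] / (Km/α + [S]).
v = (14.7/1.818)×1.79 / (5.92/1.818 + 1.79) = 14.47/5.046 = 2.87 nmol/s.

2.87 nmol/s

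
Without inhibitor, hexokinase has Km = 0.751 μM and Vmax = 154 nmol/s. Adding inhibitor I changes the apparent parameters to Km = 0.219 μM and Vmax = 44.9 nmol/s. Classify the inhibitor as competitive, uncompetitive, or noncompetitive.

uncompetitive

Both Km and Vmax decrease by the same factor (~3.43-fold) — characteristic of uncompetitive inhibition.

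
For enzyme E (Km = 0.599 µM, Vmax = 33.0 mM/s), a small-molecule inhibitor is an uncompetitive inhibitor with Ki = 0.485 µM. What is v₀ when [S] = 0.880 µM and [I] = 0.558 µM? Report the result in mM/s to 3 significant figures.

α = 1 + [I]/Ki = 1 + 0.558/0.485 = 2.151.
For an uncompetitive inhibitor, both parameters are divided by α, giving Vmax/α and Km/α: Km,app = 0.279 µM, Vmax,app = 15.3 mM/s.
v = Vmax,app·[S]/(Km,app + [S]) = 15.3 × 0.880/(0.279 + 0.880) = 11.7 mM/s.

11.7 mM/s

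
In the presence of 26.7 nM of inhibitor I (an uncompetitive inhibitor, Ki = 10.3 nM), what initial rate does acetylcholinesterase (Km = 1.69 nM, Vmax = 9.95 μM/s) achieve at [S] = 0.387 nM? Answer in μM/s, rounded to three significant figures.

1.25 μM/s

α = 1 + [I]/Ki = 1 + 26.7/10.3 = 3.592.
For an uncompetitive inhibitor, both parameters are divided by α, giving Vmax/α and Km/α: Km,app = 0.470 nM, Vmax,app = 2.77 μM/s.
v = Vmax,app·[S]/(Km,app + [S]) = 2.77 × 0.387/(0.470 + 0.387) = 1.25 μM/s.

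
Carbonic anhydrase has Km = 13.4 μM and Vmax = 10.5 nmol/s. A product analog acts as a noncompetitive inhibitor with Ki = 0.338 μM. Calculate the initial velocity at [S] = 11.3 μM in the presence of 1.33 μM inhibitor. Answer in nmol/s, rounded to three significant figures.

α = 1 + [I]/Ki = 1 + 1.33/0.338 = 4.935.
For a noncompetitive inhibitor, Vmax is reduced to Vmax/α while Km is unchanged: Km,app = 13.4 μM, Vmax,app = 2.13 nmol/s.
v = Vmax,app·[S]/(Km,app + [S]) = 2.13 × 11.3/(13.4 + 11.3) = 0.973 nmol/s.

0.973 nmol/s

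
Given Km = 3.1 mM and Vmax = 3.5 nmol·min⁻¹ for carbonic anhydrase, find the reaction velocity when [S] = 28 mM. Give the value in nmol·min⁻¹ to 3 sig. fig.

3.15 nmol·min⁻¹

v = Vmax·[S]/(Km + [S]) = 3.5 × 28 / (3.1 + 28)
  = 98.00 / 31.10 = 3.15 nmol·min⁻¹.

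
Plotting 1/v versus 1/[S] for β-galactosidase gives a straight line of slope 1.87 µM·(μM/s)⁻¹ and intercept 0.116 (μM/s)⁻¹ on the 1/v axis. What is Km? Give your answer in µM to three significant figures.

y-intercept = 1/Vmax ⇒ Vmax = 8.62 μM/s; slope = Km/Vmax ⇒ Km = slope × Vmax.
Km = 1.87 × 8.62 = 16.1 µM.

16.1 µM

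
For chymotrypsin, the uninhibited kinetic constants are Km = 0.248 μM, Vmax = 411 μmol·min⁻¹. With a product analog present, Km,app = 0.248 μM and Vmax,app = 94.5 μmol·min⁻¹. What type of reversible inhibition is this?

noncompetitive

Vmax decreases (411 → 94.5 μmol·min⁻¹) while Km is unchanged — pure noncompetitive inhibition.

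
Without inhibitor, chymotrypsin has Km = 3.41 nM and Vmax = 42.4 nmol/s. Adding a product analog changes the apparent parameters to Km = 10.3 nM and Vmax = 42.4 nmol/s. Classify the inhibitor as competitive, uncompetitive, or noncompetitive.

Km increases (3.41 → 10.3 nM) while Vmax is unchanged — the hallmark of competitive inhibition.

competitive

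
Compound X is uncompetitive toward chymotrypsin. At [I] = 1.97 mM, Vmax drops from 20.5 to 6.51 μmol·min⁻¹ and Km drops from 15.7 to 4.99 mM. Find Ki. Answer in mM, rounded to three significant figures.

0.917 mM

Uncompetitive: Vmax,app = Vmax/α (and Km,app = Km/α) with α = 1 + [I]/Ki.
α = Vmax/Vmax,app = 20.5/6.51 = 3.149.
Since α = 1 + [I]/Ki, [I]/Ki = 3.149 − 1 = 2.149 and Ki = 1.97/2.149 = 0.917 mM.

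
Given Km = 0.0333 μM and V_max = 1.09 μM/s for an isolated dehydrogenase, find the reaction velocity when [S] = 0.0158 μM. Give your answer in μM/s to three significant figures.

[S]/(Km+[S]) = 0.0158/0.04910 = 0.3218, the fractional saturation.
v = 0.3218 × Vmax = 0.3218 × 1.09 = 0.351 μM/s.

0.351 μM/s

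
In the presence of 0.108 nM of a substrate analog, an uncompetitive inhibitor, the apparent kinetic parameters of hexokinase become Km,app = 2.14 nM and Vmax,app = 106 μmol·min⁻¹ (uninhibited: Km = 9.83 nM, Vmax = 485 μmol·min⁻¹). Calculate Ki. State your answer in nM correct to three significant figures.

0.0302 nM

Uncompetitive: Vmax,app = Vmax/α (and Km,app = Km/α) with α = 1 + [I]/Ki.
α = Vmax/Vmax,app = 485/106 = 4.575.
Since α = 1 + [I]/Ki, [I]/Ki = 4.575 − 1 = 3.575 and Ki = 0.108/3.575 = 0.0302 nM.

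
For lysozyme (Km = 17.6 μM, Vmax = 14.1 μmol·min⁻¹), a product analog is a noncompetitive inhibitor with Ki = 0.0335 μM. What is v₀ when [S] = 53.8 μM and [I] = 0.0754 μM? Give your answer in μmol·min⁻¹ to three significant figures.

3.27 μmol·min⁻¹

With α = 1 + [I]/Ki = 1 + 0.0754/0.0335 = 3.251, the noncompetitive rate law is v = (Vmax/α)·[S] / (Km + [S]).
v = (14.1/3.251)×53.8 / (17.6 + 53.8) = 233.4/71.40 = 3.27 μmol·min⁻¹.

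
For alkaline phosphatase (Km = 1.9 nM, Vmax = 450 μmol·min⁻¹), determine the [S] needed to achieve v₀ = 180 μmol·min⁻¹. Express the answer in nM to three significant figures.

1.27 nM

Rearranging v = Vmax[S]/(Km+[S]) gives [S] = Km·v/(Vmax − v).
[S] = 1.9 × 180 / (450 − 180) = 342.0/270.0 = 1.27 nM.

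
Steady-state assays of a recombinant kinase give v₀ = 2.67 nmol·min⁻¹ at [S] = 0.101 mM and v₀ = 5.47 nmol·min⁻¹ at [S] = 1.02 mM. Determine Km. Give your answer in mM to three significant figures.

From v = Vmax[S]/(Km+[S]), each point gives Vmax = v(Km+[S])/[S].
Equating: 2.67(Km+0.101)/0.101 = 5.47(Km+1.02)/1.02.
26.44·Km + 2.67 = 5.363·Km + 5.47, so (26.44 − 5.363)·Km = 5.47 − 2.67.
Km = 2.800/21.07 = 0.133 mM; then Vmax = 2.67(0.133+0.101)/0.101 = 6.18 nmol·min⁻¹.

0.133 mM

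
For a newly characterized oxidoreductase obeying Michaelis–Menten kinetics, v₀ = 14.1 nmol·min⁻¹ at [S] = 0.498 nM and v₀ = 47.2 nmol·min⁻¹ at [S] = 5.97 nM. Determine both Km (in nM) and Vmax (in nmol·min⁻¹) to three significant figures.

Km = 1.62 nM; Vmax = 60.0 nmol·min⁻¹

From v = Vmax[S]/(Km+[S]), each point gives Vmax = v(Km+[S])/[S].
Equating: 14.1(Km+0.498)/0.498 = 47.2(Km+5.97)/5.97.
28.31·Km + 14.1 = 7.906·Km + 47.2, so (28.31 − 7.906)·Km = 47.2 − 14.1.
Km = 33.10/20.41 = 1.62 nM; then Vmax = 14.1(1.62+0.498)/0.498 = 60.0 nmol·min⁻¹.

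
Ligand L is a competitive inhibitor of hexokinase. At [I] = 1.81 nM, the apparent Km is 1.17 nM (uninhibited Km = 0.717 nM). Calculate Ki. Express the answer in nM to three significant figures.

Competitive: Km,app = α·Km with α = 1 + [I]/Ki.
α = Km,app/Km = 1.17/0.717 = 1.632.
Ki = [I]/(α − 1) = 1.81/0.6318 = 2.86 nM.

2.86 nM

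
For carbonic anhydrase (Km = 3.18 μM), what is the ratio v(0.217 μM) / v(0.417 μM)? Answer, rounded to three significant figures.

The fractional saturations are [S]/(Km+[S]) = 0.417/3.597 = 0.1159 and 0.217/3.397 = 0.06388.
v₂/v₁ is just their ratio: 0.06388/0.1159 = 0.551.

0.551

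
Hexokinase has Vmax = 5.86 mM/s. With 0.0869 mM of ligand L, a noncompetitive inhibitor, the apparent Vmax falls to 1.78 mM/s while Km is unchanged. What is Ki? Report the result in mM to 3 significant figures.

Noncompetitive: Vmax,app = Vmax/α with α = 1 + [I]/Ki.
α = Vmax/Vmax,app = 5.86/1.78 = 3.292.
Since α = 1 + [I]/Ki, [I]/Ki = 3.292 − 1 = 2.292 and Ki = 0.0869/2.292 = 0.0379 mM.

0.0379 mM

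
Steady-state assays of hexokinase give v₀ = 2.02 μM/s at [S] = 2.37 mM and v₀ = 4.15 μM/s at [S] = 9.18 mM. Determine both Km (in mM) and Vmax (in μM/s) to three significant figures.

In reciprocal form, 1/v = (Km/Vmax)·(1/[S]) + 1/Vmax. The two points give (1/[S], 1/v) = (0.4219, 0.4950) and (0.1089, 0.2410).
Slope = (0.4950 − 0.2410)/(0.4219 − 0.1089) = 0.8118; intercept = 0.4950 − 0.8118×0.4219 = 0.1525.
Vmax = 1/intercept = 6.56 μM/s; Km = slope × Vmax = 0.8118 × 6.56 = 5.32 mM.

Km = 5.32 mM; Vmax = 6.56 μM/s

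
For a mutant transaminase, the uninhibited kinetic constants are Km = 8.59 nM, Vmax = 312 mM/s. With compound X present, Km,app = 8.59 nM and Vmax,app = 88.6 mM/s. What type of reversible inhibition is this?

Vmax decreases (312 → 88.6 mM/s) while Km is unchanged — pure noncompetitive inhibition.

noncompetitive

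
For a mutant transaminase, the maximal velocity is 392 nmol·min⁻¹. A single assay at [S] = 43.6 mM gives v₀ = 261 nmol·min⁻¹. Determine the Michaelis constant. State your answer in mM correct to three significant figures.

21.9 mM

v/Vmax = 261/392 = 0.6658 = [S]/(Km+[S]).
So Km + [S] = [S]/0.6658 = 65.48 mM, giving Km = 65.48 − 43.6 = 21.9 mM.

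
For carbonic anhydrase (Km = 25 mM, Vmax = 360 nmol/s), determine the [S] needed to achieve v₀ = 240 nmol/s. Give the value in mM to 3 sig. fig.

Rearranging v = Vmax[S]/(Km+[S]) gives [S] = Km·v/(Vmax − v).
[S] = 25 × 240 / (360 − 240) = 6000/120.0 = 50.0 mM.

50.0 mM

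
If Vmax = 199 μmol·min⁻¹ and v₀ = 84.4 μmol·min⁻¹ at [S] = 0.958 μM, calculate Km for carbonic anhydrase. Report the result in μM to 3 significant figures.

v/Vmax = 84.4/199 = 0.4241 = [S]/(Km+[S]).
So Km + [S] = [S]/0.4241 = 2.259 μM, giving Km = 2.259 − 0.958 = 1.30 μM.

1.30 μM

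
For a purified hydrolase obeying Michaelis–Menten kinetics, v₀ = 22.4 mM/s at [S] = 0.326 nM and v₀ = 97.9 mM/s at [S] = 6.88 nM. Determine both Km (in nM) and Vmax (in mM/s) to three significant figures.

From v = Vmax[S]/(Km+[S]), each point gives Vmax = v(Km+[S])/[S].
Equating: 22.4(Km+0.326)/0.326 = 97.9(Km+6.88)/6.88.
68.71·Km + 22.4 = 14.23·Km + 97.9, so (68.71 − 14.23)·Km = 97.9 − 22.4.
Km = 75.50/54.48 = 1.39 nM; then Vmax = 22.4(1.39+0.326)/0.326 = 118 mM/s.

Km = 1.39 nM; Vmax = 118 mM/s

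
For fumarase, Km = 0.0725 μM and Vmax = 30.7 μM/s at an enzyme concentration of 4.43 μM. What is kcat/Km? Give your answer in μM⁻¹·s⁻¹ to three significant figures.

kcat = Vmax/[E]total = 30.7/4.43 = 6.93 s⁻¹.
kcat/Km = 6.93/0.0725 = 95.6 μM⁻¹·s⁻¹.

95.6 μM⁻¹·s⁻¹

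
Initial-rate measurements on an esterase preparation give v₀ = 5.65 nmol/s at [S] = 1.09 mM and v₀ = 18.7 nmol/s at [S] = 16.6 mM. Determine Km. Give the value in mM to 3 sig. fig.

3.22 mM

In reciprocal form, 1/v = (Km/Vmax)·(1/[S]) + 1/Vmax. The two points give (1/[S], 1/v) = (0.9174, 0.1770) and (0.06024, 0.05348).
Slope = (0.1770 − 0.05348)/(0.9174 − 0.06024) = 0.1441; intercept = 0.1770 − 0.1441×0.9174 = 0.04480.
Vmax = 1/intercept = 22.3 nmol/s; Km = slope × Vmax = 0.1441 × 22.3 = 3.22 mM.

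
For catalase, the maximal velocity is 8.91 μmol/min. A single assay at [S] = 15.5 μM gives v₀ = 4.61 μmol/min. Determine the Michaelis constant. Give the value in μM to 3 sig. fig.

From v = Vmax[S]/(Km+[S]), Km = [S](Vmax − v)/v.
Km = 15.5 × (8.91 − 4.61) / 4.61 = 66.65/4.61 = 14.5 μM.

14.5 μM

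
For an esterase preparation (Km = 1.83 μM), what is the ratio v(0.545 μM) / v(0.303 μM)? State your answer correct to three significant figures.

1.62

The fractional saturations are [S]/(Km+[S]) = 0.303/2.133 = 0.1421 and 0.545/2.375 = 0.2295.
v₂/v₁ is just their ratio: 0.2295/0.1421 = 1.62.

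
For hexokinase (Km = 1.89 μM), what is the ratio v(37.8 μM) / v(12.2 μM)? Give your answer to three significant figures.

Since Vmax cancels, v₂/v₁ = [S]₂(Km+[S]₁) / [S]₁(Km+[S]₂).
= 37.8×(1.89+12.2) / (12.2×(1.89+37.8)) = 532.6/484.2 = 1.10.

1.10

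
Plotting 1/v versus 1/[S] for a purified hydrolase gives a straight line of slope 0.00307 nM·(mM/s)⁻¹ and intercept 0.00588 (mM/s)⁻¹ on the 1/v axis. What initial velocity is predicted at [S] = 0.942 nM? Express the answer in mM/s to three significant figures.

The y-intercept is 1/Vmax, so Vmax = 1/0.00588 = 170 mM/s.
The slope is Km/Vmax, so Km = 0.00307 × 170 = 0.522 nM.
Then v = 170 × 0.942/(0.522 + 0.942) = 109 mM/s.

109 mM/s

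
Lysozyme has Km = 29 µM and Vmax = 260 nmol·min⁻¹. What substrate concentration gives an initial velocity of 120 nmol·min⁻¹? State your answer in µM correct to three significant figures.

24.9 µM

The required fractional saturation is v/Vmax = 120/260 = 0.4615.
Then [S]/(Km+[S]) = 0.4615 ⇒ [S] = 29 × 0.4615/(1 − 0.4615) = 24.9 µM.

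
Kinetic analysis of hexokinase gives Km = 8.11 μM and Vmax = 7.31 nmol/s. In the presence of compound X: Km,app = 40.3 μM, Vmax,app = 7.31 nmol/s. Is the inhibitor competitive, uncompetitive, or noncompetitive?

competitive

Km increases (8.11 → 40.3 μM) while Vmax is unchanged — the hallmark of competitive inhibition.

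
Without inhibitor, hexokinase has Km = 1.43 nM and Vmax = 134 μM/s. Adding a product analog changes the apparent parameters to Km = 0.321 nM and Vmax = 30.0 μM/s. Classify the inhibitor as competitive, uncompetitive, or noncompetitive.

Both Km and Vmax decrease by the same factor (~4.46-fold) — characteristic of uncompetitive inhibition.

uncompetitive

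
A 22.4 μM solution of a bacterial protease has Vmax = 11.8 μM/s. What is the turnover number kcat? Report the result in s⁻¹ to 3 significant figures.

0.527 s⁻¹

kcat = Vmax/[E]total = 11.8 μM/s / 22.4 μM = 0.527 s⁻¹.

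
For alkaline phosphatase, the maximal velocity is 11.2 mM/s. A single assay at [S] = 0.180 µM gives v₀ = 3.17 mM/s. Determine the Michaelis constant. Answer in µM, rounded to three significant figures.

v/Vmax = 3.17/11.2 = 0.2830 = [S]/(Km+[S]).
So Km + [S] = [S]/0.2830 = 0.6360 µM, giving Km = 0.6360 − 0.180 = 0.456 µM.

0.456 µM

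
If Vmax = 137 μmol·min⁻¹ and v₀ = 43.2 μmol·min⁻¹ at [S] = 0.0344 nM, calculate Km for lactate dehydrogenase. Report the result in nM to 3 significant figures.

From v = Vmax[S]/(Km+[S]), Km = [S](Vmax − v)/v.
Km = 0.0344 × (137 − 43.2) / 43.2 = 3.227/43.2 = 0.0747 nM.

0.0747 nM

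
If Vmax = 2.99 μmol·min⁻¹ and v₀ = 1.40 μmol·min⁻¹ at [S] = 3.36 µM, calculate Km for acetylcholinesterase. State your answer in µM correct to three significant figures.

v/Vmax = 1.40/2.99 = 0.4682 = [S]/(Km+[S]).
So Km + [S] = [S]/0.4682 = 7.176 µM, giving Km = 7.176 − 3.36 = 3.82 µM.

3.82 µM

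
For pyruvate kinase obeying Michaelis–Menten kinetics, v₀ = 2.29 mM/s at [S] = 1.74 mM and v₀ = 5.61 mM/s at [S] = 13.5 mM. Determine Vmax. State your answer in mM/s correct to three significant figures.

In reciprocal form, 1/v = (Km/Vmax)·(1/[S]) + 1/Vmax. The two points give (1/[S], 1/v) = (0.5747, 0.4367) and (0.07407, 0.1783).
Slope = (0.4367 − 0.1783)/(0.5747 − 0.07407) = 0.5162; intercept = 0.4367 − 0.5162×0.5747 = 0.1400.
Vmax = 1/intercept = 7.14 mM/s; Km = slope × Vmax = 0.5162 × 7.14 = 3.69 mM.

7.14 mM/s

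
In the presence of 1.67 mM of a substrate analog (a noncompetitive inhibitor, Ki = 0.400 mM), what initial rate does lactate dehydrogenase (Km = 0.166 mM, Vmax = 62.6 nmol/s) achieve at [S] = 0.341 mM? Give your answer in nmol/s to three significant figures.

α = 1 + [I]/Ki = 1 + 1.67/0.400 = 5.175.
For a noncompetitive inhibitor, Vmax is reduced to Vmax/α while Km is unchanged: Km,app = 0.166 mM, Vmax,app = 12.1 nmol/s.
v = Vmax,app·[S]/(Km,app + [S]) = 12.1 × 0.341/(0.166 + 0.341) = 8.14 nmol/s.

8.14 nmol/s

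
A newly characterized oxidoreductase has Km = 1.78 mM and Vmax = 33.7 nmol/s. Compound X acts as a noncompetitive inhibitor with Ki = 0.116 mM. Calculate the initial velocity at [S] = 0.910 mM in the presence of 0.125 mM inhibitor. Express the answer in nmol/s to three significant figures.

With α = 1 + [I]/Ki = 1 + 0.125/0.116 = 2.078, the noncompetitive rate law is v = (Vmax/α)·[S] / (Km + [S]).
v = (33.7/2.078)×0.910 / (1.78 + 0.910) = 14.76/2.690 = 5.49 nmol/s.

5.49 nmol/s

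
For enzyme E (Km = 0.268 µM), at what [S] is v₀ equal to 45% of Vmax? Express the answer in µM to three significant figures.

v/Vmax = [S]/(Km+[S]) = 0.45, so [S] = Km·0.45/(1 − 0.45) = 0.268 × 0.8182.
[S] = 0.219 µM.

0.219 µM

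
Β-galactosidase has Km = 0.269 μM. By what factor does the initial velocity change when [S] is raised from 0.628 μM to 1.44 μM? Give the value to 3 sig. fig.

1.20

The fractional saturations are [S]/(Km+[S]) = 0.628/0.8970 = 0.7001 and 1.44/1.709 = 0.8426.
v₂/v₁ is just their ratio: 0.8426/0.7001 = 1.20.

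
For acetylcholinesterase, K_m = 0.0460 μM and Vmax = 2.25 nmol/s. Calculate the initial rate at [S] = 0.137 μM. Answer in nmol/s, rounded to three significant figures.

1.68 nmol/s

v = Vmax·[S]/(Km + [S]) = 2.25 × 0.137 / (0.0460 + 0.137)
  = 0.3083 / 0.1830 = 1.68 nmol/s.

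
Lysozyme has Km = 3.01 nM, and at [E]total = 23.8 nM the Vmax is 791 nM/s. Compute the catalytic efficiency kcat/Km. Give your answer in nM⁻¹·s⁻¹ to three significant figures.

kcat = Vmax/[E]total = 791/23.8 = 33.2 s⁻¹.
kcat/Km = 33.2/3.01 = 11.0 nM⁻¹·s⁻¹.

11.0 nM⁻¹·s⁻¹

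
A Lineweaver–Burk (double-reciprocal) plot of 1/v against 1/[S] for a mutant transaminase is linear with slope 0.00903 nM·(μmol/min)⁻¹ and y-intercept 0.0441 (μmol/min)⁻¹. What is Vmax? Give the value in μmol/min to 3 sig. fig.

The y-intercept of a Lineweaver–Burk plot equals 1/Vmax, so Vmax = 1/0.0441 = 22.7 μmol/min.

22.7 μmol/min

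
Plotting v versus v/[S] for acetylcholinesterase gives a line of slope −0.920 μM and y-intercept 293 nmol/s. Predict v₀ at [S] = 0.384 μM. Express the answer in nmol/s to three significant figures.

In the Eadie–Hofstee form v = Vmax − Km·(v/[S]), the slope is −Km and the intercept is Vmax, so Km = 0.920 μM and Vmax = 293 nmol/s.
v = 293 × 0.384/(0.920 + 0.384) = 86.3 nmol/s.

86.3 nmol/s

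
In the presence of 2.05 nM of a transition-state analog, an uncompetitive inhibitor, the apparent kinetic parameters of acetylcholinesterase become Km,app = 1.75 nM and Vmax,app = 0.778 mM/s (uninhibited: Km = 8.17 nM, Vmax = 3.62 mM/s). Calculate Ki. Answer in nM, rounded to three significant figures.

Uncompetitive: Vmax,app = Vmax/α (and Km,app = Km/α) with α = 1 + [I]/Ki.
α = Vmax/Vmax,app = 3.62/0.778 = 4.653.
Since α = 1 + [I]/Ki, [I]/Ki = 4.653 − 1 = 3.653 and Ki = 2.05/3.653 = 0.561 nM.

0.561 nM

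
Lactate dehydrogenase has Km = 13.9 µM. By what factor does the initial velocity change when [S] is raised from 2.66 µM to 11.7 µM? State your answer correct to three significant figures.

2.85

Since Vmax cancels, v₂/v₁ = [S]₂(Km+[S]₁) / [S]₁(Km+[S]₂).
= 11.7×(13.9+2.66) / (2.66×(13.9+11.7)) = 193.8/68.10 = 2.85.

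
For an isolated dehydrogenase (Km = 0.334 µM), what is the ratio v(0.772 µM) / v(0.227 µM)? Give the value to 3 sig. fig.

The fractional saturations are [S]/(Km+[S]) = 0.227/0.5610 = 0.4046 and 0.772/1.106 = 0.6980.
v₂/v₁ is just their ratio: 0.6980/0.4046 = 1.73.

1.73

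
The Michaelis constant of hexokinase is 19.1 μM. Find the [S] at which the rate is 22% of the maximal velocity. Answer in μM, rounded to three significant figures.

5.39 μM

v/Vmax = [S]/(Km+[S]) = 0.22, so [S] = Km·0.22/(1 − 0.22) = 19.1 × 0.2821.
[S] = 5.39 μM.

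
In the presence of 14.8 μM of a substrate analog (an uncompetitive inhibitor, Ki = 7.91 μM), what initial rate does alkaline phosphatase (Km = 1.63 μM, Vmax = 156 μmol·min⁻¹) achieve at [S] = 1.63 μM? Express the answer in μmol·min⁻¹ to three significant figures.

α = 1 + [I]/Ki = 1 + 14.8/7.91 = 2.871.
For an uncompetitive inhibitor, both parameters are divided by α, giving Vmax/α and Km/α: Km,app = 0.568 μM, Vmax,app = 54.3 μmol·min⁻¹.
v = Vmax,app·[S]/(Km,app + [S]) = 54.3 × 1.63/(0.568 + 1.63) = 40.3 μmol·min⁻¹.

40.3 μmol·min⁻¹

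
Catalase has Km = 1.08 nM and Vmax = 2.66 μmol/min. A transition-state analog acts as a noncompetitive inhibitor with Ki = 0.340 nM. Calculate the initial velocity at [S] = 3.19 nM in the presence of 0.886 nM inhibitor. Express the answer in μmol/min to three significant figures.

With α = 1 + [I]/Ki = 1 + 0.886/0.340 = 3.606, the noncompetitive rate law is v = (Vmax/α)·[S] / (Km + [S]).
v = (2.66/3.606)×3.19 / (1.08 + 3.19) = 2.353/4.270 = 0.551 μmol/min.

0.551 μmol/min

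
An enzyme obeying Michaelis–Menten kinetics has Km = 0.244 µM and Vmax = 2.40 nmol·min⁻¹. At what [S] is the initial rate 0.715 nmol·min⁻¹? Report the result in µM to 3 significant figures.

The required fractional saturation is v/Vmax = 0.715/2.40 = 0.2979.
Then [S]/(Km+[S]) = 0.2979 ⇒ [S] = 0.244 × 0.2979/(1 − 0.2979) = 0.104 µM.

0.104 µM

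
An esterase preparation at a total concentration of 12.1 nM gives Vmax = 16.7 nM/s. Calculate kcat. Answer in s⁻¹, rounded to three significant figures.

kcat = Vmax/[E]total = 16.7 nM/s / 12.1 nM = 1.38 s⁻¹.

1.38 s⁻¹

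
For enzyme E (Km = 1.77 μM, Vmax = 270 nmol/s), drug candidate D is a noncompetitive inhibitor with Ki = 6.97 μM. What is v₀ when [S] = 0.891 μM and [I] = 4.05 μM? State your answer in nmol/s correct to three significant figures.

With α = 1 + [I]/Ki = 1 + 4.05/6.97 = 1.581, the noncompetitive rate law is v = (Vmax/α)·[S] / (Km + [S]).
v = (270/1.581)×0.891 / (1.77 + 0.891) = 152.2/2.661 = 57.2 nmol/s.

57.2 nmol/s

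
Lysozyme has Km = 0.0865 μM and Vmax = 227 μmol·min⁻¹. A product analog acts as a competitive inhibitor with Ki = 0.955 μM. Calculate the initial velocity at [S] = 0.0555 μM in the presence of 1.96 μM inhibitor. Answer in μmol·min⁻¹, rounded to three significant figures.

α = 1 + [I]/Ki = 1 + 1.96/0.955 = 3.052.
For a competitive inhibitor, Vmax is unchanged and the apparent Km becomes α·Km: Km,app = 0.264 μM, Vmax,app = 227 μmol·min⁻¹.
v = Vmax,app·[S]/(Km,app + [S]) = 227 × 0.0555/(0.264 + 0.0555) = 39.4 μmol·min⁻¹.

39.4 μmol·min⁻¹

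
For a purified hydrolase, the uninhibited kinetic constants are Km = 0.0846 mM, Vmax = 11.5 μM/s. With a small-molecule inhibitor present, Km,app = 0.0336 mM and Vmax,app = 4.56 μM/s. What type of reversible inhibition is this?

Both Km and Vmax decrease by the same factor (~2.52-fold) — characteristic of uncompetitive inhibition.

uncompetitive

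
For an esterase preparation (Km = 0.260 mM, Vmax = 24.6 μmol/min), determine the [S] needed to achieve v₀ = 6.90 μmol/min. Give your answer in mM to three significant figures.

Rearranging v = Vmax[S]/(Km+[S]) gives [S] = Km·v/(Vmax − v).
[S] = 0.260 × 6.90 / (24.6 − 6.90) = 1.794/17.70 = 0.101 mM.

0.101 mM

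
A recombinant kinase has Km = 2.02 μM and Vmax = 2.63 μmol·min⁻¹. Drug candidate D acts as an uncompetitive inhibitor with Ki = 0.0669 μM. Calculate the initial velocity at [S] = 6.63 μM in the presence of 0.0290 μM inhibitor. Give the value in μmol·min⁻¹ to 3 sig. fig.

With α = 1 + [I]/Ki = 1 + 0.0290/0.0669 = 1.433, the uncompetitive rate law is v = (Vmax/α)·[S] / (Km/α + [S]).
v = (2.63/1.433)×6.63 / (2.02/1.433 + 6.63) = 12.16/8.039 = 1.51 μmol·min⁻¹.

1.51 μmol·min⁻¹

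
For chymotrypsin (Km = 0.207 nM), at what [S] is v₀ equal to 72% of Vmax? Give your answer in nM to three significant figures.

0.532 nM

v/Vmax = [S]/(Km+[S]) = 0.72, so [S] = Km·0.72/(1 − 0.72) = 0.207 × 2.571.
[S] = 0.532 nM.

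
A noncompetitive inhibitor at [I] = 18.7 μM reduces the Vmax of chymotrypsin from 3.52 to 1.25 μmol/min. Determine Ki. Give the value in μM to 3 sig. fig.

10.3 μM

Noncompetitive: Vmax,app = Vmax/α with α = 1 + [I]/Ki.
α = Vmax/Vmax,app = 3.52/1.25 = 2.816.
Ki = [I]/(α − 1) = 18.7/1.816 = 10.3 μM.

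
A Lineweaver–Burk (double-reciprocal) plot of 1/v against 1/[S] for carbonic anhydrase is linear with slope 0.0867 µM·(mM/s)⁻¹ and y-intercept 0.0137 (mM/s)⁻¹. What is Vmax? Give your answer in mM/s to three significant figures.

73.0 mM/s

The y-intercept of a Lineweaver–Burk plot equals 1/Vmax, so Vmax = 1/0.0137 = 73.0 mM/s.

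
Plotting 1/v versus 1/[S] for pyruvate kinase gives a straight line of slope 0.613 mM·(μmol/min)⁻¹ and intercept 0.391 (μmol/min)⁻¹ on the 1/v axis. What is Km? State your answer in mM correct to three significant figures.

y-intercept = 1/Vmax ⇒ Vmax = 2.56 μmol/min; slope = Km/Vmax ⇒ Km = slope × Vmax.
Km = 0.613 × 2.56 = 1.57 mM.

1.57 mM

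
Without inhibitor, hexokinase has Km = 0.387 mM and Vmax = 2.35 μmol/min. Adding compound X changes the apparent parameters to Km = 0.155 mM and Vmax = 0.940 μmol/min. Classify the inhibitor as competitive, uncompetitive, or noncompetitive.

Both Km and Vmax decrease by the same factor (~2.50-fold) — characteristic of uncompetitive inhibition.

uncompetitive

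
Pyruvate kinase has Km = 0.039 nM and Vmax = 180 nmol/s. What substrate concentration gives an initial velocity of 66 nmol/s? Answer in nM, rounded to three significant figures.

0.0226 nM

The required fractional saturation is v/Vmax = 66/180 = 0.3667.
Then [S]/(Km+[S]) = 0.3667 ⇒ [S] = 0.039 × 0.3667/(1 − 0.3667) = 0.0226 nM.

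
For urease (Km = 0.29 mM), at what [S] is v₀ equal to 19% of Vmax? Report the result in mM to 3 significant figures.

v/Vmax = [S]/(Km+[S]) = 0.19, so [S] = Km·0.19/(1 − 0.19) = 0.29 × 0.2346.
[S] = 0.0680 mM.

0.0680 mM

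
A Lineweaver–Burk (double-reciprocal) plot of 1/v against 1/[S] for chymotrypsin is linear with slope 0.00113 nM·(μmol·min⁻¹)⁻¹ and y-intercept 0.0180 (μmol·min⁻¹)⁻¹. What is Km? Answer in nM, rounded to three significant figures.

0.0628 nM

y-intercept = 1/Vmax ⇒ Vmax = 55.6 μmol·min⁻¹; slope = Km/Vmax ⇒ Km = slope × Vmax.
Km = 0.00113 × 55.6 = 0.0628 nM.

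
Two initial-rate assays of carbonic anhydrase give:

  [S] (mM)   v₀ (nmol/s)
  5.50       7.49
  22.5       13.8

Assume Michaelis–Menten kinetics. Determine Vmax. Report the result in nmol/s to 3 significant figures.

In reciprocal form, 1/v = (Km/Vmax)·(1/[S]) + 1/Vmax. The two points give (1/[S], 1/v) = (0.1818, 0.1335) and (0.04444, 0.07246).
Slope = (0.1335 − 0.07246)/(0.1818 − 0.04444) = 0.4444; intercept = 0.1335 − 0.4444×0.1818 = 0.05271.
Vmax = 1/intercept = 19.0 nmol/s; Km = slope × Vmax = 0.4444 × 19.0 = 8.43 mM.

19.0 nmol/s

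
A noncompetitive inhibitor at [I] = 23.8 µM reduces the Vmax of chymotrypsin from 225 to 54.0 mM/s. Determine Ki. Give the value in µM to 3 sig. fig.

Noncompetitive: Vmax,app = Vmax/α with α = 1 + [I]/Ki.
α = Vmax/Vmax,app = 225/54.0 = 4.167.
Since α = 1 + [I]/Ki, [I]/Ki = 4.167 − 1 = 3.167 and Ki = 23.8/3.167 = 7.52 µM.

7.52 µM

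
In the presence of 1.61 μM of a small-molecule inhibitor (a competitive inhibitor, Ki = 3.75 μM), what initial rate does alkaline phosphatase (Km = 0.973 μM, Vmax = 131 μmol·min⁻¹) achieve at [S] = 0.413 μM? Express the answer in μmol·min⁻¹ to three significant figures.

30.0 μmol·min⁻¹

With α = 1 + [I]/Ki = 1 + 1.61/3.75 = 1.429, the competitive rate law is v = Vmax[S] / (αKm + [S]).
v = 131×0.413 / (1.429×0.973 + 0.413) = 54.10/1.804 = 30.0 μmol·min⁻¹.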